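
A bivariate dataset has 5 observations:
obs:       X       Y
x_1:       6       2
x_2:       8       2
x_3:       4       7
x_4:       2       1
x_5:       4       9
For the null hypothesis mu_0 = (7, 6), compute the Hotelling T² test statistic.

Step 1 — sample mean vector:
  mean(X) = (6 + 8 + 4 + 2 + 4) / 5 = 24/5 = 4.8
  mean(Y) = (2 + 2 + 7 + 1 + 9) / 5 = 21/5 = 4.2
  x̄ = (4.8, 4.2),  deviation x̄ - mu_0 = (4.8, 4.2) - (7, 6) = (-2.2, -1.8).

Step 2 — sample covariance matrix, S[i,j] = (1/(n-1)) · Σ_k (x_{k,i} - mean_i) · (x_{k,j} - mean_j), divisor n-1 = 4:
  S[X,X] = ((1.2)·(1.2) + (3.2)·(3.2) + (-0.8)·(-0.8) + (-2.8)·(-2.8) + (-0.8)·(-0.8)) / 4 = 20.8/4 = 5.2
  S[X,Y] = ((1.2)·(-2.2) + (3.2)·(-2.2) + (-0.8)·(2.8) + (-2.8)·(-3.2) + (-0.8)·(4.8)) / 4 = -6.8/4 = -1.7
  S[Y,Y] = ((-2.2)·(-2.2) + (-2.2)·(-2.2) + (2.8)·(2.8) + (-3.2)·(-3.2) + (4.8)·(4.8)) / 4 = 50.8/4 = 12.7
  S = [[5.2, -1.7],
 [-1.7, 12.7]].

Step 3 — invert S. det(S) = 5.2·12.7 - (-1.7)² = 63.15.
  S^{-1} = (1/det) · [[d, -b], [-b, a]] = [[0.2011, 0.0269],
 [0.0269, 0.0823]].

Step 4 — quadratic form (x̄ - mu_0)^T · S^{-1} · (x̄ - mu_0):
  S^{-1} · (x̄ - mu_0) = (-0.4909, -0.2074),
  (x̄ - mu_0)^T · [...] = (-2.2)·(-0.4909) + (-1.8)·(-0.2074) = 1.4534.

Step 5 — scale by n: T² = 5 · 1.4534 = 7.2668.

T² ≈ 7.2668


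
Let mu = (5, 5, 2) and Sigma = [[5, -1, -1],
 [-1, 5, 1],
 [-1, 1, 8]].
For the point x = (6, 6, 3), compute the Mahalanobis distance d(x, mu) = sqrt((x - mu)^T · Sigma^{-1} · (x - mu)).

Step 1 — centre the observation: (x - mu) = (1, 1, 1).

Step 2 — invert Sigma (cofactor / det for 3×3, or solve directly):
  Sigma^{-1} = [[0.212, 0.038, 0.0217],
 [0.038, 0.212, -0.0217],
 [0.0217, -0.0217, 0.1304]].

Step 3 — form the quadratic (x - mu)^T · Sigma^{-1} · (x - mu):
  Sigma^{-1} · (x - mu) = (0.2717, 0.2283, 0.1304).
  (x - mu)^T · [Sigma^{-1} · (x - mu)] = (1)·(0.2717) + (1)·(0.2283) + (1)·(0.1304) = 0.6304.

Step 4 — take square root: d = √(0.6304) ≈ 0.794.

d(x, mu) = √(0.6304) ≈ 0.794


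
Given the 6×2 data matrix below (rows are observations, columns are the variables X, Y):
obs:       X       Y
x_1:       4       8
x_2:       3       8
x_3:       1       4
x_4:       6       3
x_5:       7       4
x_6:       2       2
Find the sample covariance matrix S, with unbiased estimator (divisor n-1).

Step 1 — column means:
  mean(X) = (4 + 3 + 1 + 6 + 7 + 2) / 6 = 23/6 = 3.8333
  mean(Y) = (8 + 8 + 4 + 3 + 4 + 2) / 6 = 29/6 = 4.8333

Step 2 — sample covariance S[i,j] = (1/(n-1)) · Σ_k (x_{k,i} - mean_i) · (x_{k,j} - mean_j), with n-1 = 5.
  S[X,X] = ((0.1667)·(0.1667) + (-0.8333)·(-0.8333) + (-2.8333)·(-2.8333) + (2.1667)·(2.1667) + (3.1667)·(3.1667) + (-1.8333)·(-1.8333)) / 5 = 26.8333/5 = 5.3667
  S[X,Y] = ((0.1667)·(3.1667) + (-0.8333)·(3.1667) + (-2.8333)·(-0.8333) + (2.1667)·(-1.8333) + (3.1667)·(-0.8333) + (-1.8333)·(-2.8333)) / 5 = -1.1667/5 = -0.2333
  S[Y,Y] = ((3.1667)·(3.1667) + (3.1667)·(3.1667) + (-0.8333)·(-0.8333) + (-1.8333)·(-1.8333) + (-0.8333)·(-0.8333) + (-2.8333)·(-2.8333)) / 5 = 32.8333/5 = 6.5667

S is symmetric (S[j,i] = S[i,j]). Assembling:

S = [[5.3667, -0.2333],
 [-0.2333, 6.5667]]


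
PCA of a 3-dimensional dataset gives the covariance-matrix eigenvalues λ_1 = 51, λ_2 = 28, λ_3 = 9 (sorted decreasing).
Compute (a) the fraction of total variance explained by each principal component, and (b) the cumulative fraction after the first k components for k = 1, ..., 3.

Step 1 — total variance = trace(Sigma) = Σ λ_i = 51 + 28 + 9 = 88.

Step 2 — fraction explained by component i = λ_i / Σ λ:
  PC1: 51/88 = 0.5795
  PC2: 28/88 = 0.3182
  PC3: 9/88 = 0.1023

Step 3 — cumulative fraction after k components = (λ_1 + ... + λ_k) / Σ λ:
  k = 1: 51/88 = 0.5795
  k = 2: (51 + 28)/88 = 79/88 = 0.8977
  k = 3: (51 + 28 + 9)/88 = 88/88 = 1

Summary (fraction, with percent):

explained: PC1 0.5795 (57.95%), PC2 0.3182 (31.82%), PC3 0.1023 (10.23%);  cumulative: 0.5795, 0.8977, 1


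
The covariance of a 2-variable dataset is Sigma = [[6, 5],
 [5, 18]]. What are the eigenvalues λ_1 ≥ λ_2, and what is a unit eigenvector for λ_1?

Step 1 — characteristic polynomial of 2×2 Sigma:
  det(Sigma - λI) = λ² - trace · λ + det = 0.
  trace = 6 + 18 = 24, det = 6·18 - (5)² = 83.
Step 2 — discriminant:
  Δ = trace² - 4·det = 576 - 332 = 244.
Step 3 — eigenvalues:
  λ = (trace ± √Δ)/2 = (24 ± 15.6205)/2,
  λ_1 = 19.8102,  λ_2 = 4.1898.

Step 4 — unit eigenvector for λ_1: solve (Sigma - λ_1 I)v = 0. First row:
  (6 - 19.8102)·v_x + (5)·v_y = 0, i.e. (-13.8102)·v_x + (5)·v_y = 0,
  so v ∝ (b, λ_1 - a) = (5, 13.8102) = u.
  ||u|| = √((5)² + (13.8102)²) = √(215.723) ≈ 14.6875,
  v_1 = u/||u|| ≈ (0.3404, 0.9403) (||v_1|| = 1).

λ_1 = 19.8102,  λ_2 = 4.1898;  v_1 ≈ (0.3404, 0.9403)


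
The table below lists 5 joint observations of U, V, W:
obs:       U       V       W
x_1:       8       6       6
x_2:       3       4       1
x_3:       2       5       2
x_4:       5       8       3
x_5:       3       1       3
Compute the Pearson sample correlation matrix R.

Step 1 — column means:
  mean(U) = (8 + 3 + 2 + 5 + 3) / 5 = 21/5 = 4.2
  mean(V) = (6 + 4 + 5 + 8 + 1) / 5 = 24/5 = 4.8
  mean(W) = (6 + 1 + 2 + 3 + 3) / 5 = 15/5 = 3

Step 2 — sample variances and covariances s[i,j] = (1/(n-1)) · Σ_k (x_{k,i} - mean_i) · (x_{k,j} - mean_j), with n-1 = 4:
  s[U,U] = ((3.8)·(3.8) + (-1.2)·(-1.2) + (-2.2)·(-2.2) + (0.8)·(0.8) + (-1.2)·(-1.2)) / 4 = 22.8/4 = 5.7
  s[U,V] = ((3.8)·(1.2) + (-1.2)·(-0.8) + (-2.2)·(0.2) + (0.8)·(3.2) + (-1.2)·(-3.8)) / 4 = 12.2/4 = 3.05
  s[U,W] = ((3.8)·(3) + (-1.2)·(-2) + (-2.2)·(-1) + (0.8)·(0) + (-1.2)·(0)) / 4 = 16/4 = 4
  s[V,V] = ((1.2)·(1.2) + (-0.8)·(-0.8) + (0.2)·(0.2) + (3.2)·(3.2) + (-3.8)·(-3.8)) / 4 = 26.8/4 = 6.7
  s[V,W] = ((1.2)·(3) + (-0.8)·(-2) + (0.2)·(-1) + (3.2)·(0) + (-3.8)·(0)) / 4 = 5/4 = 1.25
  s[W,W] = ((3)·(3) + (-2)·(-2) + (-1)·(-1) + (0)·(0) + (0)·(0)) / 4 = 14/4 = 3.5
  Sample standard deviations s_i = √(s[i,i]):
  s(U) = √(5.7) = 2.3875
  s(V) = √(6.7) = 2.5884
  s(W) = √(3.5) = 1.8708

Step 3 — r_{ij} = s_{ij} / (s_i · s_j):
  r[U,U] = 1 (diagonal).
  r[U,V] = 3.05 / (2.3875 · 2.5884) = 3.05 / 6.1798 = 0.4935
  r[U,W] = 4 / (2.3875 · 1.8708) = 4 / 4.4665 = 0.8955
  r[V,V] = 1 (diagonal).
  r[V,W] = 1.25 / (2.5884 · 1.8708) = 1.25 / 4.8425 = 0.2581
  r[W,W] = 1 (diagonal).

R is symmetric with unit diagonal. Assembling:

R = [[1, 0.4935, 0.8955],
 [0.4935, 1, 0.2581],
 [0.8955, 0.2581, 1]]


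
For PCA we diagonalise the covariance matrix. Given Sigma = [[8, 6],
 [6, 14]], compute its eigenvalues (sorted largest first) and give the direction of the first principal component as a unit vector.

Step 1 — characteristic polynomial of 2×2 Sigma:
  det(Sigma - λI) = λ² - trace · λ + det = 0.
  trace = 8 + 14 = 22, det = 8·14 - (6)² = 76.
Step 2 — discriminant:
  Δ = trace² - 4·det = 484 - 304 = 180.
Step 3 — eigenvalues:
  λ = (trace ± √Δ)/2 = (22 ± 13.4164)/2,
  λ_1 = 17.7082,  λ_2 = 4.2918.

Step 4 — unit eigenvector for λ_1: solve (Sigma - λ_1 I)v = 0. First row:
  (8 - 17.7082)·v_x + (6)·v_y = 0, i.e. (-9.7082)·v_x + (6)·v_y = 0,
  so v ∝ (b, λ_1 - a) = (6, 9.7082) = u.
  ||u|| = √((6)² + (9.7082)²) = √(130.2492) ≈ 11.4127,
  v_1 = u/||u|| ≈ (0.5257, 0.8507) (||v_1|| = 1).

λ_1 = 17.7082,  λ_2 = 4.2918;  v_1 ≈ (0.5257, 0.8507)


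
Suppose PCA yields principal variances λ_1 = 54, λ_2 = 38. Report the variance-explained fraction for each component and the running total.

Step 1 — total variance = trace(Sigma) = Σ λ_i = 54 + 38 = 92.

Step 2 — fraction explained by component i = λ_i / Σ λ:
  PC1: 54/92 = 0.587
  PC2: 38/92 = 0.413

Step 3 — cumulative fraction after k components = (λ_1 + ... + λ_k) / Σ λ:
  k = 1: 54/92 = 0.587
  k = 2: (54 + 38)/92 = 92/92 = 1

Summary (fraction, with percent):

explained: PC1 0.587 (58.7%), PC2 0.413 (41.3%);  cumulative: 0.587, 1


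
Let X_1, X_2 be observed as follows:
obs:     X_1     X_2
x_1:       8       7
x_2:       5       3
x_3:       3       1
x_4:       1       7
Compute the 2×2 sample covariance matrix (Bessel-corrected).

Step 1 — column means:
  mean(X_1) = (8 + 5 + 3 + 1) / 4 = 17/4 = 4.25
  mean(X_2) = (7 + 3 + 1 + 7) / 4 = 18/4 = 4.5

Step 2 — sample covariance S[i,j] = (1/(n-1)) · Σ_k (x_{k,i} - mean_i) · (x_{k,j} - mean_j), with n-1 = 3.
  S[X_1,X_1] = ((3.75)·(3.75) + (0.75)·(0.75) + (-1.25)·(-1.25) + (-3.25)·(-3.25)) / 3 = 26.75/3 = 8.9167
  S[X_1,X_2] = ((3.75)·(2.5) + (0.75)·(-1.5) + (-1.25)·(-3.5) + (-3.25)·(2.5)) / 3 = 4.5/3 = 1.5
  S[X_2,X_2] = ((2.5)·(2.5) + (-1.5)·(-1.5) + (-3.5)·(-3.5) + (2.5)·(2.5)) / 3 = 27/3 = 9

S is symmetric (S[j,i] = S[i,j]). Assembling:

S = [[8.9167, 1.5],
 [1.5, 9]]


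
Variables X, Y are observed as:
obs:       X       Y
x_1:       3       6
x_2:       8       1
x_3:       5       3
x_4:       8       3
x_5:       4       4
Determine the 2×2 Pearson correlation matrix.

Step 1 — column means:
  mean(X) = (3 + 8 + 5 + 8 + 4) / 5 = 28/5 = 5.6
  mean(Y) = (6 + 1 + 3 + 3 + 4) / 5 = 17/5 = 3.4

Step 2 — sample variances and covariances s[i,j] = (1/(n-1)) · Σ_k (x_{k,i} - mean_i) · (x_{k,j} - mean_j), with n-1 = 4:
  s[X,X] = ((-2.6)·(-2.6) + (2.4)·(2.4) + (-0.6)·(-0.6) + (2.4)·(2.4) + (-1.6)·(-1.6)) / 4 = 21.2/4 = 5.3
  s[X,Y] = ((-2.6)·(2.6) + (2.4)·(-2.4) + (-0.6)·(-0.4) + (2.4)·(-0.4) + (-1.6)·(0.6)) / 4 = -14.2/4 = -3.55
  s[Y,Y] = ((2.6)·(2.6) + (-2.4)·(-2.4) + (-0.4)·(-0.4) + (-0.4)·(-0.4) + (0.6)·(0.6)) / 4 = 13.2/4 = 3.3
  Sample standard deviations s_i = √(s[i,i]):
  s(X) = √(5.3) = 2.3022
  s(Y) = √(3.3) = 1.8166

Step 3 — r_{ij} = s_{ij} / (s_i · s_j):
  r[X,X] = 1 (diagonal).
  r[X,Y] = -3.55 / (2.3022 · 1.8166) = -3.55 / 4.1821 = -0.8489
  r[Y,Y] = 1 (diagonal).

R is symmetric with unit diagonal. Assembling:

R = [[1, -0.8489],
 [-0.8489, 1]]


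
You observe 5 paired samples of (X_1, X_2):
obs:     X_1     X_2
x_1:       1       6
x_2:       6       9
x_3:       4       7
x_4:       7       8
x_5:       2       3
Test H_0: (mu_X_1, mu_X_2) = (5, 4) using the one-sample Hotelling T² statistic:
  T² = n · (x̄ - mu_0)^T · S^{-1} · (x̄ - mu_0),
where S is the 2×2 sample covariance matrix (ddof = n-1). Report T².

Step 1 — sample mean vector:
  mean(X_1) = (1 + 6 + 4 + 7 + 2) / 5 = 20/5 = 4
  mean(X_2) = (6 + 9 + 7 + 8 + 3) / 5 = 33/5 = 6.6
  x̄ = (4, 6.6),  deviation x̄ - mu_0 = (4, 6.6) - (5, 4) = (-1, 2.6).

Step 2 — sample covariance matrix, S[i,j] = (1/(n-1)) · Σ_k (x_{k,i} - mean_i) · (x_{k,j} - mean_j), divisor n-1 = 4:
  S[X_1,X_1] = ((-3)·(-3) + (2)·(2) + (0)·(0) + (3)·(3) + (-2)·(-2)) / 4 = 26/4 = 6.5
  S[X_1,X_2] = ((-3)·(-0.6) + (2)·(2.4) + (0)·(0.4) + (3)·(1.4) + (-2)·(-3.6)) / 4 = 18/4 = 4.5
  S[X_2,X_2] = ((-0.6)·(-0.6) + (2.4)·(2.4) + (0.4)·(0.4) + (1.4)·(1.4) + (-3.6)·(-3.6)) / 4 = 21.2/4 = 5.3
  S = [[6.5, 4.5],
 [4.5, 5.3]].

Step 3 — invert S. det(S) = 6.5·5.3 - (4.5)² = 14.2.
  S^{-1} = (1/det) · [[d, -b], [-b, a]] = [[0.3732, -0.3169],
 [-0.3169, 0.4577]].

Step 4 — quadratic form (x̄ - mu_0)^T · S^{-1} · (x̄ - mu_0):
  S^{-1} · (x̄ - mu_0) = (-1.1972, 1.507),
  (x̄ - mu_0)^T · [...] = (-1)·(-1.1972) + (2.6)·(1.507) = 5.1155.

Step 5 — scale by n: T² = 5 · 5.1155 = 25.5775.

T² ≈ 25.5775


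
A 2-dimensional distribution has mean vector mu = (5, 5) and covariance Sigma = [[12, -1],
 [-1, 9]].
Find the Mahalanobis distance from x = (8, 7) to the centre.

Step 1 — centre the observation: (x - mu) = (3, 2).

Step 2 — invert Sigma. det(Sigma) = 12·9 - (-1)² = 107.
  Sigma^{-1} = (1/det) · [[d, -b], [-b, a]] = [[0.0841, 0.0093],
 [0.0093, 0.1121]].

Step 3 — form the quadratic (x - mu)^T · Sigma^{-1} · (x - mu):
  Sigma^{-1} · (x - mu) = (0.271, 0.2523).
  (x - mu)^T · [Sigma^{-1} · (x - mu)] = (3)·(0.271) + (2)·(0.2523) = 1.3178.

Step 4 — take square root: d = √(1.3178) ≈ 1.1479.

d(x, mu) = √(1.3178) ≈ 1.1479


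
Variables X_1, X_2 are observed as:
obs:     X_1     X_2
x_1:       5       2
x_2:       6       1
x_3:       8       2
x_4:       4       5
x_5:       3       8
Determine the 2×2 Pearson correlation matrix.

Step 1 — column means:
  mean(X_1) = (5 + 6 + 8 + 4 + 3) / 5 = 26/5 = 5.2
  mean(X_2) = (2 + 1 + 2 + 5 + 8) / 5 = 18/5 = 3.6

Step 2 — sample variances and covariances s[i,j] = (1/(n-1)) · Σ_k (x_{k,i} - mean_i) · (x_{k,j} - mean_j), with n-1 = 4:
  s[X_1,X_1] = ((-0.2)·(-0.2) + (0.8)·(0.8) + (2.8)·(2.8) + (-1.2)·(-1.2) + (-2.2)·(-2.2)) / 4 = 14.8/4 = 3.7
  s[X_1,X_2] = ((-0.2)·(-1.6) + (0.8)·(-2.6) + (2.8)·(-1.6) + (-1.2)·(1.4) + (-2.2)·(4.4)) / 4 = -17.6/4 = -4.4
  s[X_2,X_2] = ((-1.6)·(-1.6) + (-2.6)·(-2.6) + (-1.6)·(-1.6) + (1.4)·(1.4) + (4.4)·(4.4)) / 4 = 33.2/4 = 8.3
  Sample standard deviations s_i = √(s[i,i]):
  s(X_1) = √(3.7) = 1.9235
  s(X_2) = √(8.3) = 2.881

Step 3 — r_{ij} = s_{ij} / (s_i · s_j):
  r[X_1,X_1] = 1 (diagonal).
  r[X_1,X_2] = -4.4 / (1.9235 · 2.881) = -4.4 / 5.5417 = -0.794
  r[X_2,X_2] = 1 (diagonal).

R is symmetric with unit diagonal. Assembling:

R = [[1, -0.794],
 [-0.794, 1]]


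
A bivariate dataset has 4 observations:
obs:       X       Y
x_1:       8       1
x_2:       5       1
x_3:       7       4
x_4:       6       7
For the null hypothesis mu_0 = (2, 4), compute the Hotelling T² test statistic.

Step 1 — sample mean vector:
  mean(X) = (8 + 5 + 7 + 6) / 4 = 26/4 = 6.5
  mean(Y) = (1 + 1 + 4 + 7) / 4 = 13/4 = 3.25
  x̄ = (6.5, 3.25),  deviation x̄ - mu_0 = (6.5, 3.25) - (2, 4) = (4.5, -0.75).

Step 2 — sample covariance matrix, S[i,j] = (1/(n-1)) · Σ_k (x_{k,i} - mean_i) · (x_{k,j} - mean_j), divisor n-1 = 3:
  S[X,X] = ((1.5)·(1.5) + (-1.5)·(-1.5) + (0.5)·(0.5) + (-0.5)·(-0.5)) / 3 = 5/3 = 1.6667
  S[X,Y] = ((1.5)·(-2.25) + (-1.5)·(-2.25) + (0.5)·(0.75) + (-0.5)·(3.75)) / 3 = -1.5/3 = -0.5
  S[Y,Y] = ((-2.25)·(-2.25) + (-2.25)·(-2.25) + (0.75)·(0.75) + (3.75)·(3.75)) / 3 = 24.75/3 = 8.25
  S = [[1.6667, -0.5],
 [-0.5, 8.25]].

Step 3 — invert S. det(S) = 1.6667·8.25 - (-0.5)² = 13.5.
  S^{-1} = (1/det) · [[d, -b], [-b, a]] = [[0.6111, 0.037],
 [0.037, 0.1235]].

Step 4 — quadratic form (x̄ - mu_0)^T · S^{-1} · (x̄ - mu_0):
  S^{-1} · (x̄ - mu_0) = (2.7222, 0.0741),
  (x̄ - mu_0)^T · [...] = (4.5)·(2.7222) + (-0.75)·(0.0741) = 12.1944.

Step 5 — scale by n: T² = 4 · 12.1944 = 48.7778.

T² ≈ 48.7778


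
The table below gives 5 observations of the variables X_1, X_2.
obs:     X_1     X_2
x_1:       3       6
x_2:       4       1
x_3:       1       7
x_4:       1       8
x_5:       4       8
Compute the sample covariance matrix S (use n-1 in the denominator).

Step 1 — column means:
  mean(X_1) = (3 + 4 + 1 + 1 + 4) / 5 = 13/5 = 2.6
  mean(X_2) = (6 + 1 + 7 + 8 + 8) / 5 = 30/5 = 6

Step 2 — sample covariance S[i,j] = (1/(n-1)) · Σ_k (x_{k,i} - mean_i) · (x_{k,j} - mean_j), with n-1 = 4.
  S[X_1,X_1] = ((0.4)·(0.4) + (1.4)·(1.4) + (-1.6)·(-1.6) + (-1.6)·(-1.6) + (1.4)·(1.4)) / 4 = 9.2/4 = 2.3
  S[X_1,X_2] = ((0.4)·(0) + (1.4)·(-5) + (-1.6)·(1) + (-1.6)·(2) + (1.4)·(2)) / 4 = -9/4 = -2.25
  S[X_2,X_2] = ((0)·(0) + (-5)·(-5) + (1)·(1) + (2)·(2) + (2)·(2)) / 4 = 34/4 = 8.5

S is symmetric (S[j,i] = S[i,j]). Assembling:

S = [[2.3, -2.25],
 [-2.25, 8.5]]


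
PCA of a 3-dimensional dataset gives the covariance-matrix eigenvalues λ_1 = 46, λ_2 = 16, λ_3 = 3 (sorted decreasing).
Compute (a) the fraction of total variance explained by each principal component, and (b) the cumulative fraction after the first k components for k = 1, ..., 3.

Step 1 — total variance = trace(Sigma) = Σ λ_i = 46 + 16 + 3 = 65.

Step 2 — fraction explained by component i = λ_i / Σ λ:
  PC1: 46/65 = 0.7077
  PC2: 16/65 = 0.2462
  PC3: 3/65 = 0.0462

Step 3 — cumulative fraction after k components = (λ_1 + ... + λ_k) / Σ λ:
  k = 1: 46/65 = 0.7077
  k = 2: (46 + 16)/65 = 62/65 = 0.9538
  k = 3: (46 + 16 + 3)/65 = 65/65 = 1

Summary (fraction, with percent):

explained: PC1 0.7077 (70.77%), PC2 0.2462 (24.62%), PC3 0.0462 (4.62%);  cumulative: 0.7077, 0.9538, 1


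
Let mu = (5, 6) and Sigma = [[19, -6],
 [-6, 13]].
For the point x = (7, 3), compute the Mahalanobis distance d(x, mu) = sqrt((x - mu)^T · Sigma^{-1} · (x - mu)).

Step 1 — centre the observation: (x - mu) = (2, -3).

Step 2 — invert Sigma. det(Sigma) = 19·13 - (-6)² = 211.
  Sigma^{-1} = (1/det) · [[d, -b], [-b, a]] = [[0.0616, 0.0284],
 [0.0284, 0.09]].

Step 3 — form the quadratic (x - mu)^T · Sigma^{-1} · (x - mu):
  Sigma^{-1} · (x - mu) = (0.0379, -0.2133).
  (x - mu)^T · [Sigma^{-1} · (x - mu)] = (2)·(0.0379) + (-3)·(-0.2133) = 0.7156.

Step 4 — take square root: d = √(0.7156) ≈ 0.846.

d(x, mu) = √(0.7156) ≈ 0.846


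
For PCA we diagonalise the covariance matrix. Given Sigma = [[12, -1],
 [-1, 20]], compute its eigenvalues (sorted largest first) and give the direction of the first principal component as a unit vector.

Step 1 — characteristic polynomial of 2×2 Sigma:
  det(Sigma - λI) = λ² - trace · λ + det = 0.
  trace = 12 + 20 = 32, det = 12·20 - (-1)² = 239.
Step 2 — discriminant:
  Δ = trace² - 4·det = 1024 - 956 = 68.
Step 3 — eigenvalues:
  λ = (trace ± √Δ)/2 = (32 ± 8.2462)/2,
  λ_1 = 20.1231,  λ_2 = 11.8769.

Step 4 — unit eigenvector for λ_1: solve (Sigma - λ_1 I)v = 0. First row:
  (12 - 20.1231)·v_x + (-1)·v_y = 0, i.e. (-8.1231)·v_x + (-1)·v_y = 0,
  so v ∝ (b, λ_1 - a) = (-1, 8.1231); multiply by -1 so the first entry is positive: u = (1, -8.1231).
  ||u|| = √((1)² + (-8.1231)²) = √(66.9848) ≈ 8.1844,
  v_1 = u/||u|| ≈ (0.1222, -0.9925) (||v_1|| = 1).

λ_1 = 20.1231,  λ_2 = 11.8769;  v_1 ≈ (0.1222, -0.9925)


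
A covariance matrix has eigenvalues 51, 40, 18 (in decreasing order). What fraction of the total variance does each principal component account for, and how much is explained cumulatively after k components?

Step 1 — total variance = trace(Sigma) = Σ λ_i = 51 + 40 + 18 = 109.

Step 2 — fraction explained by component i = λ_i / Σ λ:
  PC1: 51/109 = 0.4679
  PC2: 40/109 = 0.367
  PC3: 18/109 = 0.1651

Step 3 — cumulative fraction after k components = (λ_1 + ... + λ_k) / Σ λ:
  k = 1: 51/109 = 0.4679
  k = 2: (51 + 40)/109 = 91/109 = 0.8349
  k = 3: (51 + 40 + 18)/109 = 109/109 = 1

Summary (fraction, with percent):

explained: PC1 0.4679 (46.79%), PC2 0.367 (36.7%), PC3 0.1651 (16.51%);  cumulative: 0.4679, 0.8349, 1


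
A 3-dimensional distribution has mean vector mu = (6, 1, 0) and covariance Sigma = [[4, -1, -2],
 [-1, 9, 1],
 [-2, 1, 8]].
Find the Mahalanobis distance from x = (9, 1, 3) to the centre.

Step 1 — centre the observation: (x - mu) = (3, 0, 3).

Step 2 — invert Sigma (cofactor / det for 3×3, or solve directly):
  Sigma^{-1} = [[0.291, 0.0246, 0.0697],
 [0.0246, 0.1148, -0.0082],
 [0.0697, -0.0082, 0.1434]].

Step 3 — form the quadratic (x - mu)^T · Sigma^{-1} · (x - mu):
  Sigma^{-1} · (x - mu) = (1.082, 0.0492, 0.6393).
  (x - mu)^T · [Sigma^{-1} · (x - mu)] = (3)·(1.082) + (0)·(0.0492) + (3)·(0.6393) = 5.1639.

Step 4 — take square root: d = √(5.1639) ≈ 2.2724.

d(x, mu) = √(5.1639) ≈ 2.2724


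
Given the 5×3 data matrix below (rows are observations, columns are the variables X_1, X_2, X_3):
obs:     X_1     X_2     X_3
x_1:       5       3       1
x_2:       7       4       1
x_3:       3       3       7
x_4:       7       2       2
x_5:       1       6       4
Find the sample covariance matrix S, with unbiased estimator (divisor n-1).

Step 1 — column means:
  mean(X_1) = (5 + 7 + 3 + 7 + 1) / 5 = 23/5 = 4.6
  mean(X_2) = (3 + 4 + 3 + 2 + 6) / 5 = 18/5 = 3.6
  mean(X_3) = (1 + 1 + 7 + 2 + 4) / 5 = 15/5 = 3

Step 2 — sample covariance S[i,j] = (1/(n-1)) · Σ_k (x_{k,i} - mean_i) · (x_{k,j} - mean_j), with n-1 = 4.
  S[X_1,X_1] = ((0.4)·(0.4) + (2.4)·(2.4) + (-1.6)·(-1.6) + (2.4)·(2.4) + (-3.6)·(-3.6)) / 4 = 27.2/4 = 6.8
  S[X_1,X_2] = ((0.4)·(-0.6) + (2.4)·(0.4) + (-1.6)·(-0.6) + (2.4)·(-1.6) + (-3.6)·(2.4)) / 4 = -10.8/4 = -2.7
  S[X_1,X_3] = ((0.4)·(-2) + (2.4)·(-2) + (-1.6)·(4) + (2.4)·(-1) + (-3.6)·(1)) / 4 = -18/4 = -4.5
  S[X_2,X_2] = ((-0.6)·(-0.6) + (0.4)·(0.4) + (-0.6)·(-0.6) + (-1.6)·(-1.6) + (2.4)·(2.4)) / 4 = 9.2/4 = 2.3
  S[X_2,X_3] = ((-0.6)·(-2) + (0.4)·(-2) + (-0.6)·(4) + (-1.6)·(-1) + (2.4)·(1)) / 4 = 2/4 = 0.5
  S[X_3,X_3] = ((-2)·(-2) + (-2)·(-2) + (4)·(4) + (-1)·(-1) + (1)·(1)) / 4 = 26/4 = 6.5

S is symmetric (S[j,i] = S[i,j]). Assembling:

S = [[6.8, -2.7, -4.5],
 [-2.7, 2.3, 0.5],
 [-4.5, 0.5, 6.5]]


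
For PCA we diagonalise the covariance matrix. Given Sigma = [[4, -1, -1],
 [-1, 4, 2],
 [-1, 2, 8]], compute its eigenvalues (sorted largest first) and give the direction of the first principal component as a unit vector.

Step 1 — characteristic polynomial p(λ) = det(λI - Sigma) = λ³ - tr·λ² + c_1·λ - det, where tr = trace, c_1 = sum of the principal 2×2 minors, det = det(Sigma):
  tr = 4 + 4 + 8 = 16,
  c_1 = (4·4 - (-1)²) + (4·8 - (-1)²) + (4·8 - (2)²) = 15 + 31 + 28 = 74,
  det = 4·(4·8 - (2)²) - (-1)·((-1)·8 - (2)·(-1)) + (-1)·((-1)·(2) - 4·(-1)) = 4·(28) - (-1)·(-6) + (-1)·(2) = 104.
  So p(λ) = λ³ - 16λ² + 74λ - 104.
Step 2 — look for an integer root (rational root theorem: any rational root is an integer divisor of 104). Testing λ = 4:
  p(4) = 64 - 256 + 296 - 104 = 0  ✓
  Dividing out (λ - 4): p(λ) = (λ - 4)(λ² - 12λ + 26).
Step 3 — remaining eigenvalues from the quadratic λ² - 12λ + 26 = 0:
  Δ = 12² - 4·26 = 144 - 104 = 40,  λ = (12 ± √40)/2 = (12 ± 6.3246)/2 ≈ 9.1623 or 2.8377.
  Sorted: λ_1 = 9.1623,  λ_2 = 4,  λ_3 = 2.8377  (check: sum = 16 = tr ✓).

Step 4 — unit eigenvector for λ_1 ≈ 9.1623: v spans the null space of (Sigma - λ_1 I), whose rows are
  r_1 = (-5.1623, -1, -1),  r_2 = (-1, -5.1623, 2),  r_3 = (-1, 2, -1.1623).
  v is orthogonal to every row, so take v ∝ r_1 × r_2 = ((-1)·(2) - (-1)·(-5.1623), (-1)·(-1) - (-5.1623)·(2), (-5.1623)·(-5.1623) - (-1)·(-1)) ≈ (-7.1623, 11.3246, 25.6491).
  Rescale (multiply by -1 so the first nonzero entry is positive): u = (7.1623, -11.3246, -25.6491).
  ||u|| = √((7.1623)² + (-11.3246)² + (-25.6491)²) = √(837.4207) ≈ 28.9382,  v_1 = u/||u|| ≈ (0.2475, -0.3913, -0.8863) (||v_1|| = 1).

λ_1 = 9.1623,  λ_2 = 4,  λ_3 = 2.8377;  v_1 ≈ (0.2475, -0.3913, -0.8863)


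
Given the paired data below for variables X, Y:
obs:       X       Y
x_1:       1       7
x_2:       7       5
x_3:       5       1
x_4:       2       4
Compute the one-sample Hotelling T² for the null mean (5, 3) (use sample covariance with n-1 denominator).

Step 1 — sample mean vector:
  mean(X) = (1 + 7 + 5 + 2) / 4 = 15/4 = 3.75
  mean(Y) = (7 + 5 + 1 + 4) / 4 = 17/4 = 4.25
  x̄ = (3.75, 4.25),  deviation x̄ - mu_0 = (3.75, 4.25) - (5, 3) = (-1.25, 1.25).

Step 2 — sample covariance matrix, S[i,j] = (1/(n-1)) · Σ_k (x_{k,i} - mean_i) · (x_{k,j} - mean_j), divisor n-1 = 3:
  S[X,X] = ((-2.75)·(-2.75) + (3.25)·(3.25) + (1.25)·(1.25) + (-1.75)·(-1.75)) / 3 = 22.75/3 = 7.5833
  S[X,Y] = ((-2.75)·(2.75) + (3.25)·(0.75) + (1.25)·(-3.25) + (-1.75)·(-0.25)) / 3 = -8.75/3 = -2.9167
  S[Y,Y] = ((2.75)·(2.75) + (0.75)·(0.75) + (-3.25)·(-3.25) + (-0.25)·(-0.25)) / 3 = 18.75/3 = 6.25
  S = [[7.5833, -2.9167],
 [-2.9167, 6.25]].

Step 3 — invert S. det(S) = 7.5833·6.25 - (-2.9167)² = 38.8889.
  S^{-1} = (1/det) · [[d, -b], [-b, a]] = [[0.1607, 0.075],
 [0.075, 0.195]].

Step 4 — quadratic form (x̄ - mu_0)^T · S^{-1} · (x̄ - mu_0):
  S^{-1} · (x̄ - mu_0) = (-0.1071, 0.15),
  (x̄ - mu_0)^T · [...] = (-1.25)·(-0.1071) + (1.25)·(0.15) = 0.3214.

Step 5 — scale by n: T² = 4 · 0.3214 = 1.2857.

T² ≈ 1.2857


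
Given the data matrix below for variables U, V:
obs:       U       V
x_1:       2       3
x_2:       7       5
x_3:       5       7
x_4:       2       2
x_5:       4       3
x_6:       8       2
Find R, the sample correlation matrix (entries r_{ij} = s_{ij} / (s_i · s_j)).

Step 1 — column means:
  mean(U) = (2 + 7 + 5 + 2 + 4 + 8) / 6 = 28/6 = 4.6667
  mean(V) = (3 + 5 + 7 + 2 + 3 + 2) / 6 = 22/6 = 3.6667

Step 2 — sample variances and covariances s[i,j] = (1/(n-1)) · Σ_k (x_{k,i} - mean_i) · (x_{k,j} - mean_j), with n-1 = 5:
  s[U,U] = ((-2.6667)·(-2.6667) + (2.3333)·(2.3333) + (0.3333)·(0.3333) + (-2.6667)·(-2.6667) + (-0.6667)·(-0.6667) + (3.3333)·(3.3333)) / 5 = 31.3333/5 = 6.2667
  s[U,V] = ((-2.6667)·(-0.6667) + (2.3333)·(1.3333) + (0.3333)·(3.3333) + (-2.6667)·(-1.6667) + (-0.6667)·(-0.6667) + (3.3333)·(-1.6667)) / 5 = 5.3333/5 = 1.0667
  s[V,V] = ((-0.6667)·(-0.6667) + (1.3333)·(1.3333) + (3.3333)·(3.3333) + (-1.6667)·(-1.6667) + (-0.6667)·(-0.6667) + (-1.6667)·(-1.6667)) / 5 = 19.3333/5 = 3.8667
  Sample standard deviations s_i = √(s[i,i]):
  s(U) = √(6.2667) = 2.5033
  s(V) = √(3.8667) = 1.9664

Step 3 — r_{ij} = s_{ij} / (s_i · s_j):
  r[U,U] = 1 (diagonal).
  r[U,V] = 1.0667 / (2.5033 · 1.9664) = 1.0667 / 4.9225 = 0.2167
  r[V,V] = 1 (diagonal).

R is symmetric with unit diagonal. Assembling:

R = [[1, 0.2167],
 [0.2167, 1]]


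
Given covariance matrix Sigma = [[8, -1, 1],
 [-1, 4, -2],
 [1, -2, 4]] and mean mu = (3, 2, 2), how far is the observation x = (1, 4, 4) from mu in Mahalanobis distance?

Step 1 — centre the observation: (x - mu) = (-2, 2, 2).

Step 2 — invert Sigma (cofactor / det for 3×3, or solve directly):
  Sigma^{-1} = [[0.1304, 0.0217, -0.0217],
 [0.0217, 0.337, 0.163],
 [-0.0217, 0.163, 0.337]].

Step 3 — form the quadratic (x - mu)^T · Sigma^{-1} · (x - mu):
  Sigma^{-1} · (x - mu) = (-0.2609, 0.9565, 1.0435).
  (x - mu)^T · [Sigma^{-1} · (x - mu)] = (-2)·(-0.2609) + (2)·(0.9565) + (2)·(1.0435) = 4.5217.

Step 4 — take square root: d = √(4.5217) ≈ 2.1264.

d(x, mu) = √(4.5217) ≈ 2.1264


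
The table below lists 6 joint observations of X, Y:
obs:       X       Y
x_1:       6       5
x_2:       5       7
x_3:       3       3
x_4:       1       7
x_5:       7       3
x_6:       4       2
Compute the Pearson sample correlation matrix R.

Step 1 — column means:
  mean(X) = (6 + 5 + 3 + 1 + 7 + 4) / 6 = 26/6 = 4.3333
  mean(Y) = (5 + 7 + 3 + 7 + 3 + 2) / 6 = 27/6 = 4.5

Step 2 — sample variances and covariances s[i,j] = (1/(n-1)) · Σ_k (x_{k,i} - mean_i) · (x_{k,j} - mean_j), with n-1 = 5:
  s[X,X] = ((1.6667)·(1.6667) + (0.6667)·(0.6667) + (-1.3333)·(-1.3333) + (-3.3333)·(-3.3333) + (2.6667)·(2.6667) + (-0.3333)·(-0.3333)) / 5 = 23.3333/5 = 4.6667
  s[X,Y] = ((1.6667)·(0.5) + (0.6667)·(2.5) + (-1.3333)·(-1.5) + (-3.3333)·(2.5) + (2.6667)·(-1.5) + (-0.3333)·(-2.5)) / 5 = -7/5 = -1.4
  s[Y,Y] = ((0.5)·(0.5) + (2.5)·(2.5) + (-1.5)·(-1.5) + (2.5)·(2.5) + (-1.5)·(-1.5) + (-2.5)·(-2.5)) / 5 = 23.5/5 = 4.7
  Sample standard deviations s_i = √(s[i,i]):
  s(X) = √(4.6667) = 2.1602
  s(Y) = √(4.7) = 2.1679

Step 3 — r_{ij} = s_{ij} / (s_i · s_j):
  r[X,X] = 1 (diagonal).
  r[X,Y] = -1.4 / (2.1602 · 2.1679) = -1.4 / 4.6833 = -0.2989
  r[Y,Y] = 1 (diagonal).

R is symmetric with unit diagonal. Assembling:

R = [[1, -0.2989],
 [-0.2989, 1]]


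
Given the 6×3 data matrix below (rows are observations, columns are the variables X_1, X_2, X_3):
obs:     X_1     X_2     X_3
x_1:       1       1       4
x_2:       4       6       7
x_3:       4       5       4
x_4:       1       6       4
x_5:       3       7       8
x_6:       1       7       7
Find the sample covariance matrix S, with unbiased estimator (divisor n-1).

Step 1 — column means:
  mean(X_1) = (1 + 4 + 4 + 1 + 3 + 1) / 6 = 14/6 = 2.3333
  mean(X_2) = (1 + 6 + 5 + 6 + 7 + 7) / 6 = 32/6 = 5.3333
  mean(X_3) = (4 + 7 + 4 + 4 + 8 + 7) / 6 = 34/6 = 5.6667

Step 2 — sample covariance S[i,j] = (1/(n-1)) · Σ_k (x_{k,i} - mean_i) · (x_{k,j} - mean_j), with n-1 = 5.
  S[X_1,X_1] = ((-1.3333)·(-1.3333) + (1.6667)·(1.6667) + (1.6667)·(1.6667) + (-1.3333)·(-1.3333) + (0.6667)·(0.6667) + (-1.3333)·(-1.3333)) / 5 = 11.3333/5 = 2.2667
  S[X_1,X_2] = ((-1.3333)·(-4.3333) + (1.6667)·(0.6667) + (1.6667)·(-0.3333) + (-1.3333)·(0.6667) + (0.6667)·(1.6667) + (-1.3333)·(1.6667)) / 5 = 4.3333/5 = 0.8667
  S[X_1,X_3] = ((-1.3333)·(-1.6667) + (1.6667)·(1.3333) + (1.6667)·(-1.6667) + (-1.3333)·(-1.6667) + (0.6667)·(2.3333) + (-1.3333)·(1.3333)) / 5 = 3.6667/5 = 0.7333
  S[X_2,X_2] = ((-4.3333)·(-4.3333) + (0.6667)·(0.6667) + (-0.3333)·(-0.3333) + (0.6667)·(0.6667) + (1.6667)·(1.6667) + (1.6667)·(1.6667)) / 5 = 25.3333/5 = 5.0667
  S[X_2,X_3] = ((-4.3333)·(-1.6667) + (0.6667)·(1.3333) + (-0.3333)·(-1.6667) + (0.6667)·(-1.6667) + (1.6667)·(2.3333) + (1.6667)·(1.3333)) / 5 = 13.6667/5 = 2.7333
  S[X_3,X_3] = ((-1.6667)·(-1.6667) + (1.3333)·(1.3333) + (-1.6667)·(-1.6667) + (-1.6667)·(-1.6667) + (2.3333)·(2.3333) + (1.3333)·(1.3333)) / 5 = 17.3333/5 = 3.4667

S is symmetric (S[j,i] = S[i,j]). Assembling:

S = [[2.2667, 0.8667, 0.7333],
 [0.8667, 5.0667, 2.7333],
 [0.7333, 2.7333, 3.4667]]


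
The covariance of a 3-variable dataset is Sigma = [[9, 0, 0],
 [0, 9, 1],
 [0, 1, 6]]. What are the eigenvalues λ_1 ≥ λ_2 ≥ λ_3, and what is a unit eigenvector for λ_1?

Step 1 — characteristic polynomial p(λ) = det(λI - Sigma) = λ³ - tr·λ² + c_1·λ - det, where tr = trace, c_1 = sum of the principal 2×2 minors, det = det(Sigma):
  tr = 9 + 9 + 6 = 24,
  c_1 = (9·9 - (0)²) + (9·6 - (0)²) + (9·6 - (1)²) = 81 + 54 + 53 = 188,
  det = 9·(9·6 - (1)²) - (0)·((0)·6 - (1)·(0)) + (0)·((0)·(1) - 9·(0)) = 9·(53) - (0)·(0) + (0)·(0) = 477.
  So p(λ) = λ³ - 24λ² + 188λ - 477.
Step 2 — look for an integer root (rational root theorem: any rational root is an integer divisor of 477). Testing λ = 9:
  p(9) = 729 - 1944 + 1692 - 477 = 0  ✓
  Dividing out (λ - 9): p(λ) = (λ - 9)(λ² - 15λ + 53).
Step 3 — remaining eigenvalues from the quadratic λ² - 15λ + 53 = 0:
  Δ = 15² - 4·53 = 225 - 212 = 13,  λ = (15 ± √13)/2 = (15 ± 3.6056)/2 ≈ 9.3028 or 5.6972.
  Sorted: λ_1 = 9.3028,  λ_2 = 9,  λ_3 = 5.6972  (check: sum = 24 = tr ✓).

Step 4 — unit eigenvector for λ_1 ≈ 9.3028: v spans the null space of (Sigma - λ_1 I), whose rows are
  r_1 = (-0.3028, 0, 0),  r_2 = (0, -0.3028, 1),  r_3 = (0, 1, -3.3028).
  v is orthogonal to every row, so take v ∝ r_1 × r_2 = ((0)·(1) - (0)·(-0.3028), (0)·(0) - (-0.3028)·(1), (-0.3028)·(-0.3028) - (0)·(0)) ≈ (0, 0.3028, 0.0917).
  Let u = (0, 0.3028, 0.0917).
  ||u|| = √((0)² + (0.3028)² + (0.0917)²) = √(0.1001) ≈ 0.3163,  v_1 = u/||u|| ≈ (0, 0.9571, 0.2898) (||v_1|| = 1).

λ_1 = 9.3028,  λ_2 = 9,  λ_3 = 5.6972;  v_1 ≈ (0, 0.9571, 0.2898)


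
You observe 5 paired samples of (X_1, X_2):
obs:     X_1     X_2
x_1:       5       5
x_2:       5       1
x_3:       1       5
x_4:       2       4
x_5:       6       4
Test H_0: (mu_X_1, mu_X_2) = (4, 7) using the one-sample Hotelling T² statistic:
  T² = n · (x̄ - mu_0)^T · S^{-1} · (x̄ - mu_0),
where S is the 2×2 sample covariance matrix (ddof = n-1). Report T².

Step 1 — sample mean vector:
  mean(X_1) = (5 + 5 + 1 + 2 + 6) / 5 = 19/5 = 3.8
  mean(X_2) = (5 + 1 + 5 + 4 + 4) / 5 = 19/5 = 3.8
  x̄ = (3.8, 3.8),  deviation x̄ - mu_0 = (3.8, 3.8) - (4, 7) = (-0.2, -3.2).

Step 2 — sample covariance matrix, S[i,j] = (1/(n-1)) · Σ_k (x_{k,i} - mean_i) · (x_{k,j} - mean_j), divisor n-1 = 4:
  S[X_1,X_1] = ((1.2)·(1.2) + (1.2)·(1.2) + (-2.8)·(-2.8) + (-1.8)·(-1.8) + (2.2)·(2.2)) / 4 = 18.8/4 = 4.7
  S[X_1,X_2] = ((1.2)·(1.2) + (1.2)·(-2.8) + (-2.8)·(1.2) + (-1.8)·(0.2) + (2.2)·(0.2)) / 4 = -5.2/4 = -1.3
  S[X_2,X_2] = ((1.2)·(1.2) + (-2.8)·(-2.8) + (1.2)·(1.2) + (0.2)·(0.2) + (0.2)·(0.2)) / 4 = 10.8/4 = 2.7
  S = [[4.7, -1.3],
 [-1.3, 2.7]].

Step 3 — invert S. det(S) = 4.7·2.7 - (-1.3)² = 11.
  S^{-1} = (1/det) · [[d, -b], [-b, a]] = [[0.2455, 0.1182],
 [0.1182, 0.4273]].

Step 4 — quadratic form (x̄ - mu_0)^T · S^{-1} · (x̄ - mu_0):
  S^{-1} · (x̄ - mu_0) = (-0.4273, -1.3909),
  (x̄ - mu_0)^T · [...] = (-0.2)·(-0.4273) + (-3.2)·(-1.3909) = 4.5364.

Step 5 — scale by n: T² = 5 · 4.5364 = 22.6818.

T² ≈ 22.6818


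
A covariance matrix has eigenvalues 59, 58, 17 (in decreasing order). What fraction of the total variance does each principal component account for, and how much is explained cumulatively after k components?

Step 1 — total variance = trace(Sigma) = Σ λ_i = 59 + 58 + 17 = 134.

Step 2 — fraction explained by component i = λ_i / Σ λ:
  PC1: 59/134 = 0.4403
  PC2: 58/134 = 0.4328
  PC3: 17/134 = 0.1269

Step 3 — cumulative fraction after k components = (λ_1 + ... + λ_k) / Σ λ:
  k = 1: 59/134 = 0.4403
  k = 2: (59 + 58)/134 = 117/134 = 0.8731
  k = 3: (59 + 58 + 17)/134 = 134/134 = 1

Summary (fraction, with percent):

explained: PC1 0.4403 (44.03%), PC2 0.4328 (43.28%), PC3 0.1269 (12.69%);  cumulative: 0.4403, 0.8731, 1


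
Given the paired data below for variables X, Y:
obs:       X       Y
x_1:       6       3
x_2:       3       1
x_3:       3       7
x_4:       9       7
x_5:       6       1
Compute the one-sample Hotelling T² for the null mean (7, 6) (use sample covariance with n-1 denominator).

Step 1 — sample mean vector:
  mean(X) = (6 + 3 + 3 + 9 + 6) / 5 = 27/5 = 5.4
  mean(Y) = (3 + 1 + 7 + 7 + 1) / 5 = 19/5 = 3.8
  x̄ = (5.4, 3.8),  deviation x̄ - mu_0 = (5.4, 3.8) - (7, 6) = (-1.6, -2.2).

Step 2 — sample covariance matrix, S[i,j] = (1/(n-1)) · Σ_k (x_{k,i} - mean_i) · (x_{k,j} - mean_j), divisor n-1 = 4:
  S[X,X] = ((0.6)·(0.6) + (-2.4)·(-2.4) + (-2.4)·(-2.4) + (3.6)·(3.6) + (0.6)·(0.6)) / 4 = 25.2/4 = 6.3
  S[X,Y] = ((0.6)·(-0.8) + (-2.4)·(-2.8) + (-2.4)·(3.2) + (3.6)·(3.2) + (0.6)·(-2.8)) / 4 = 8.4/4 = 2.1
  S[Y,Y] = ((-0.8)·(-0.8) + (-2.8)·(-2.8) + (3.2)·(3.2) + (3.2)·(3.2) + (-2.8)·(-2.8)) / 4 = 36.8/4 = 9.2
  S = [[6.3, 2.1],
 [2.1, 9.2]].

Step 3 — invert S. det(S) = 6.3·9.2 - (2.1)² = 53.55.
  S^{-1} = (1/det) · [[d, -b], [-b, a]] = [[0.1718, -0.0392],
 [-0.0392, 0.1176]].

Step 4 — quadratic form (x̄ - mu_0)^T · S^{-1} · (x̄ - mu_0):
  S^{-1} · (x̄ - mu_0) = (-0.1886, -0.1961),
  (x̄ - mu_0)^T · [...] = (-1.6)·(-0.1886) + (-2.2)·(-0.1961) = 0.7331.

Step 5 — scale by n: T² = 5 · 0.7331 = 3.6657.

T² ≈ 3.6657


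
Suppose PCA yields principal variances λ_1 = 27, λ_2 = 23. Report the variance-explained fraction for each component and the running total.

Step 1 — total variance = trace(Sigma) = Σ λ_i = 27 + 23 = 50.

Step 2 — fraction explained by component i = λ_i / Σ λ:
  PC1: 27/50 = 0.54
  PC2: 23/50 = 0.46

Step 3 — cumulative fraction after k components = (λ_1 + ... + λ_k) / Σ λ:
  k = 1: 27/50 = 0.54
  k = 2: (27 + 23)/50 = 50/50 = 1

Summary (fraction, with percent):

explained: PC1 0.54 (54%), PC2 0.46 (46%);  cumulative: 0.54, 1


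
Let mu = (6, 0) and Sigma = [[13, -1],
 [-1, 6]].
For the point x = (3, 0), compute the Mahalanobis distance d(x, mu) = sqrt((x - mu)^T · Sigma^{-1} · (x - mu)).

Step 1 — centre the observation: (x - mu) = (-3, 0).

Step 2 — invert Sigma. det(Sigma) = 13·6 - (-1)² = 77.
  Sigma^{-1} = (1/det) · [[d, -b], [-b, a]] = [[0.0779, 0.013],
 [0.013, 0.1688]].

Step 3 — form the quadratic (x - mu)^T · Sigma^{-1} · (x - mu):
  Sigma^{-1} · (x - mu) = (-0.2338, -0.039).
  (x - mu)^T · [Sigma^{-1} · (x - mu)] = (-3)·(-0.2338) + (0)·(-0.039) = 0.7013.

Step 4 — take square root: d = √(0.7013) ≈ 0.8374.

d(x, mu) = √(0.7013) ≈ 0.8374


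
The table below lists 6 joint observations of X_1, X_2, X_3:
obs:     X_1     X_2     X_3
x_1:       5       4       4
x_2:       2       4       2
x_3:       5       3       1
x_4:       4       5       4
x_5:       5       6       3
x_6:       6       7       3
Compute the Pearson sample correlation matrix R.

Step 1 — column means:
  mean(X_1) = (5 + 2 + 5 + 4 + 5 + 6) / 6 = 27/6 = 4.5
  mean(X_2) = (4 + 4 + 3 + 5 + 6 + 7) / 6 = 29/6 = 4.8333
  mean(X_3) = (4 + 2 + 1 + 4 + 3 + 3) / 6 = 17/6 = 2.8333

Step 2 — sample variances and covariances s[i,j] = (1/(n-1)) · Σ_k (x_{k,i} - mean_i) · (x_{k,j} - mean_j), with n-1 = 5:
  s[X_1,X_1] = ((0.5)·(0.5) + (-2.5)·(-2.5) + (0.5)·(0.5) + (-0.5)·(-0.5) + (0.5)·(0.5) + (1.5)·(1.5)) / 5 = 9.5/5 = 1.9
  s[X_1,X_2] = ((0.5)·(-0.8333) + (-2.5)·(-0.8333) + (0.5)·(-1.8333) + (-0.5)·(0.1667) + (0.5)·(1.1667) + (1.5)·(2.1667)) / 5 = 4.5/5 = 0.9
  s[X_1,X_3] = ((0.5)·(1.1667) + (-2.5)·(-0.8333) + (0.5)·(-1.8333) + (-0.5)·(1.1667) + (0.5)·(0.1667) + (1.5)·(0.1667)) / 5 = 1.5/5 = 0.3
  s[X_2,X_2] = ((-0.8333)·(-0.8333) + (-0.8333)·(-0.8333) + (-1.8333)·(-1.8333) + (0.1667)·(0.1667) + (1.1667)·(1.1667) + (2.1667)·(2.1667)) / 5 = 10.8333/5 = 2.1667
  s[X_2,X_3] = ((-0.8333)·(1.1667) + (-0.8333)·(-0.8333) + (-1.8333)·(-1.8333) + (0.1667)·(1.1667) + (1.1667)·(0.1667) + (2.1667)·(0.1667)) / 5 = 3.8333/5 = 0.7667
  s[X_3,X_3] = ((1.1667)·(1.1667) + (-0.8333)·(-0.8333) + (-1.8333)·(-1.8333) + (1.1667)·(1.1667) + (0.1667)·(0.1667) + (0.1667)·(0.1667)) / 5 = 6.8333/5 = 1.3667
  Sample standard deviations s_i = √(s[i,i]):
  s(X_1) = √(1.9) = 1.3784
  s(X_2) = √(2.1667) = 1.472
  s(X_3) = √(1.3667) = 1.169

Step 3 — r_{ij} = s_{ij} / (s_i · s_j):
  r[X_1,X_1] = 1 (diagonal).
  r[X_1,X_2] = 0.9 / (1.3784 · 1.472) = 0.9 / 2.029 = 0.4436
  r[X_1,X_3] = 0.3 / (1.3784 · 1.169) = 0.3 / 1.6114 = 0.1862
  r[X_2,X_2] = 1 (diagonal).
  r[X_2,X_3] = 0.7667 / (1.472 · 1.169) = 0.7667 / 1.7208 = 0.4455
  r[X_3,X_3] = 1 (diagonal).

R is symmetric with unit diagonal. Assembling:

R = [[1, 0.4436, 0.1862],
 [0.4436, 1, 0.4455],
 [0.1862, 0.4455, 1]]


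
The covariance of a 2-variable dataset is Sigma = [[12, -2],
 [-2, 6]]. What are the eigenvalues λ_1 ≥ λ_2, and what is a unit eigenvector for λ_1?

Step 1 — characteristic polynomial of 2×2 Sigma:
  det(Sigma - λI) = λ² - trace · λ + det = 0.
  trace = 12 + 6 = 18, det = 12·6 - (-2)² = 68.
Step 2 — discriminant:
  Δ = trace² - 4·det = 324 - 272 = 52.
Step 3 — eigenvalues:
  λ = (trace ± √Δ)/2 = (18 ± 7.2111)/2,
  λ_1 = 12.6056,  λ_2 = 5.3944.

Step 4 — unit eigenvector for λ_1: solve (Sigma - λ_1 I)v = 0. First row:
  (12 - 12.6056)·v_x + (-2)·v_y = 0, i.e. (-0.6056)·v_x + (-2)·v_y = 0,
  so v ∝ (b, λ_1 - a) = (-2, 0.6056); multiply by -1 so the first entry is positive: u = (2, -0.6056).
  ||u|| = √((2)² + (-0.6056)²) = √(4.3667) ≈ 2.0897,
  v_1 = u/||u|| ≈ (0.9571, -0.2898) (||v_1|| = 1).

λ_1 = 12.6056,  λ_2 = 5.3944;  v_1 ≈ (0.9571, -0.2898)


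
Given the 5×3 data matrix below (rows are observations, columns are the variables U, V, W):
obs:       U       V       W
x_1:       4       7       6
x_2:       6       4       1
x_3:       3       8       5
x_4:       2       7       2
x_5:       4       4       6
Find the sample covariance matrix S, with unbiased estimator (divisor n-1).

Step 1 — column means:
  mean(U) = (4 + 6 + 3 + 2 + 4) / 5 = 19/5 = 3.8
  mean(V) = (7 + 4 + 8 + 7 + 4) / 5 = 30/5 = 6
  mean(W) = (6 + 1 + 5 + 2 + 6) / 5 = 20/5 = 4

Step 2 — sample covariance S[i,j] = (1/(n-1)) · Σ_k (x_{k,i} - mean_i) · (x_{k,j} - mean_j), with n-1 = 4.
  S[U,U] = ((0.2)·(0.2) + (2.2)·(2.2) + (-0.8)·(-0.8) + (-1.8)·(-1.8) + (0.2)·(0.2)) / 4 = 8.8/4 = 2.2
  S[U,V] = ((0.2)·(1) + (2.2)·(-2) + (-0.8)·(2) + (-1.8)·(1) + (0.2)·(-2)) / 4 = -8/4 = -2
  S[U,W] = ((0.2)·(2) + (2.2)·(-3) + (-0.8)·(1) + (-1.8)·(-2) + (0.2)·(2)) / 4 = -3/4 = -0.75
  S[V,V] = ((1)·(1) + (-2)·(-2) + (2)·(2) + (1)·(1) + (-2)·(-2)) / 4 = 14/4 = 3.5
  S[V,W] = ((1)·(2) + (-2)·(-3) + (2)·(1) + (1)·(-2) + (-2)·(2)) / 4 = 4/4 = 1
  S[W,W] = ((2)·(2) + (-3)·(-3) + (1)·(1) + (-2)·(-2) + (2)·(2)) / 4 = 22/4 = 5.5

S is symmetric (S[j,i] = S[i,j]). Assembling:

S = [[2.2, -2, -0.75],
 [-2, 3.5, 1],
 [-0.75, 1, 5.5]]


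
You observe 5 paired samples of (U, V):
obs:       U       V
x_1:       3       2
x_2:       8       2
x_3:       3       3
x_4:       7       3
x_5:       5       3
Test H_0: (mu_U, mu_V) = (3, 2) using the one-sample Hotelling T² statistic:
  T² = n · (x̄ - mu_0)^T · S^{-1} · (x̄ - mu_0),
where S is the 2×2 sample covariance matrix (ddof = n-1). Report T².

Step 1 — sample mean vector:
  mean(U) = (3 + 8 + 3 + 7 + 5) / 5 = 26/5 = 5.2
  mean(V) = (2 + 2 + 3 + 3 + 3) / 5 = 13/5 = 2.6
  x̄ = (5.2, 2.6),  deviation x̄ - mu_0 = (5.2, 2.6) - (3, 2) = (2.2, 0.6).

Step 2 — sample covariance matrix, S[i,j] = (1/(n-1)) · Σ_k (x_{k,i} - mean_i) · (x_{k,j} - mean_j), divisor n-1 = 4:
  S[U,U] = ((-2.2)·(-2.2) + (2.8)·(2.8) + (-2.2)·(-2.2) + (1.8)·(1.8) + (-0.2)·(-0.2)) / 4 = 20.8/4 = 5.2
  S[U,V] = ((-2.2)·(-0.6) + (2.8)·(-0.6) + (-2.2)·(0.4) + (1.8)·(0.4) + (-0.2)·(0.4)) / 4 = -0.6/4 = -0.15
  S[V,V] = ((-0.6)·(-0.6) + (-0.6)·(-0.6) + (0.4)·(0.4) + (0.4)·(0.4) + (0.4)·(0.4)) / 4 = 1.2/4 = 0.3
  S = [[5.2, -0.15],
 [-0.15, 0.3]].

Step 3 — invert S. det(S) = 5.2·0.3 - (-0.15)² = 1.5375.
  S^{-1} = (1/det) · [[d, -b], [-b, a]] = [[0.1951, 0.0976],
 [0.0976, 3.3821]].

Step 4 — quadratic form (x̄ - mu_0)^T · S^{-1} · (x̄ - mu_0):
  S^{-1} · (x̄ - mu_0) = (0.4878, 2.2439),
  (x̄ - mu_0)^T · [...] = (2.2)·(0.4878) + (0.6)·(2.2439) = 2.4195.

Step 5 — scale by n: T² = 5 · 2.4195 = 12.0976.

T² ≈ 12.0976
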